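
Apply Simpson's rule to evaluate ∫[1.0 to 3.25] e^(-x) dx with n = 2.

f(x) = e^(-x)
a = 1.0, b = 3.25, n = 2
h = (b - a)/n = 1.125000

Simpson's rule: (h/3)[f(x₀) + 4f(x₁) + 2f(x₂) + ... + f(xₙ)]

x_0 = 1.0000, f(x_0) = 0.367879, coefficient = 1
x_1 = 2.1250, f(x_1) = 0.119433, coefficient = 4
x_2 = 3.2500, f(x_2) = 0.038774, coefficient = 1

I ≈ (1.125000/3) × 0.884386 = 0.331645
Exact value: 0.329105
Error: 0.002539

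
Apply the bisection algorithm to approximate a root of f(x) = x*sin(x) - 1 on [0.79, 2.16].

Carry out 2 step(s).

f(x) = x*sin(x) - 1
Initial interval: [0.79, 2.16]

Iteration 1:
  c_1 = (0.790000 + 2.160000)/2 = 1.475000
  f(c_1) = f(1.475000) = 0.468237
  f(a) × f(c) < 0, new interval: [0.790000, 1.475000]
Iteration 2:
  c_2 = (0.790000 + 1.475000)/2 = 1.132500
  f(c_2) = f(1.132500) = 0.025452
  f(a) × f(c) < 0, new interval: [0.790000, 1.132500]

After 2 iteration(s), the approximation is c_2 = 1.132500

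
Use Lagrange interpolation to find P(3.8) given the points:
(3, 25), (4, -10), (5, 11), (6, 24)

Lagrange interpolation formula:
P(x) = Σ yᵢ × Lᵢ(x)
where Lᵢ(x) = Π_{j≠i} (x - xⱼ)/(xᵢ - xⱼ)

L_0(3.8) = (3.8 - 4)/(3 - 4) × (3.8 - 5)/(3 - 5) × (3.8 - 6)/(3 - 6) = 0.088000
L_1(3.8) = (3.8 - 3)/(4 - 3) × (3.8 - 5)/(4 - 5) × (3.8 - 6)/(4 - 6) = 1.056000
L_2(3.8) = (3.8 - 3)/(5 - 3) × (3.8 - 4)/(5 - 4) × (3.8 - 6)/(5 - 6) = -0.176000
L_3(3.8) = (3.8 - 3)/(6 - 3) × (3.8 - 4)/(6 - 4) × (3.8 - 5)/(6 - 5) = 0.032000

P(3.8) = 25×L_0(3.8) + (-10)×L_1(3.8) + 11×L_2(3.8) + 24×L_3(3.8)
P(3.8) = -9.528000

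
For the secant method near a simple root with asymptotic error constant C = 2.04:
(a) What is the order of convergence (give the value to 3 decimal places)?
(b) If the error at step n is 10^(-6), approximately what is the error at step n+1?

(a) Secant method has superlinear convergence with order φ = (1+√5)/2 ≈ 1.618.
    This means |e_{n+1}| ≈ C|e_n|^1.618.

(b) With |e_n| = 10^(-6) and C = 2.04:
    |e_{n+1}| ≈ 2.04 × (10^(-6))^1.618 = 2.04 × 10^(-9.71)

(a) ≈ 1.618 (golden ratio); (b) |e_{n+1}| ≈ 3.994e-10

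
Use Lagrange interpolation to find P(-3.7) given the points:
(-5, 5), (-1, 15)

Lagrange interpolation formula:
P(x) = Σ yᵢ × Lᵢ(x)
where Lᵢ(x) = Π_{j≠i} (x - xⱼ)/(xᵢ - xⱼ)

L_0(-3.7) = (-3.7 - (-1))/(-5 - (-1)) = 0.675000
L_1(-3.7) = (-3.7 - (-5))/(-1 - (-5)) = 0.325000

P(-3.7) = 5×L_0(-3.7) + 15×L_1(-3.7)
P(-3.7) = 8.250000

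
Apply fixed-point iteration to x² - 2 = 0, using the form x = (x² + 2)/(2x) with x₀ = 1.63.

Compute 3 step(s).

Equation: x² - 2 = 0
Fixed-point form: x = (x² + 2)/(2x)
x₀ = 1.63

x_1 = g(1.630000) = 1.428497
x_2 = g(1.428497) = 1.414285
x_3 = g(1.414285) = 1.414214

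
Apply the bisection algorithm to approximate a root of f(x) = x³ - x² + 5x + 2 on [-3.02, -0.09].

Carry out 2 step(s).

f(x) = x³ - x² + 5x + 2
Initial interval: [-3.02, -0.09]

Iteration 1:
  c_1 = (-3.020000 + (-0.090000))/2 = -1.555000
  f(c_1) = f(-1.555000) = -11.953054
  f(a) × f(c) ≥ 0, new interval: [-1.555000, -0.090000]
Iteration 2:
  c_2 = (-1.555000 + (-0.090000))/2 = -0.822500
  f(c_2) = f(-0.822500) = -3.345433
  f(a) × f(c) ≥ 0, new interval: [-0.822500, -0.090000]

After 2 iteration(s), the approximation is c_2 = -0.822500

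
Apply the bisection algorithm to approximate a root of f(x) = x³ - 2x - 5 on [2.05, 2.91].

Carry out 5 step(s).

f(x) = x³ - 2x - 5
Initial interval: [2.05, 2.91]

Iteration 1:
  c_1 = (2.050000 + 2.910000)/2 = 2.480000
  f(c_1) = f(2.480000) = 5.292992
  f(a) × f(c) < 0, new interval: [2.050000, 2.480000]
Iteration 2:
  c_2 = (2.050000 + 2.480000)/2 = 2.265000
  f(c_2) = f(2.265000) = 2.089960
  f(a) × f(c) < 0, new interval: [2.050000, 2.265000]
Iteration 3:
  c_3 = (2.050000 + 2.265000)/2 = 2.157500
  f(c_3) = f(2.157500) = 0.727744
  f(a) × f(c) < 0, new interval: [2.050000, 2.157500]
Iteration 4:
  c_4 = (2.050000 + 2.157500)/2 = 2.103750
  f(c_4) = f(2.103750) = 0.103201
  f(a) × f(c) < 0, new interval: [2.050000, 2.103750]
Iteration 5:
  c_5 = (2.050000 + 2.103750)/2 = 2.076875
  f(c_5) = f(2.076875) = -0.195337
  f(a) × f(c) ≥ 0, new interval: [2.076875, 2.103750]

After 5 iteration(s), the approximation is c_5 = 2.076875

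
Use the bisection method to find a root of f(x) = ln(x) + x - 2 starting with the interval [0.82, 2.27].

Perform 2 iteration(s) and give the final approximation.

f(x) = ln(x) + x - 2
Initial interval: [0.82, 2.27]

Iteration 1:
  c_1 = (0.820000 + 2.270000)/2 = 1.545000
  f(c_1) = f(1.545000) = -0.019976
  f(a) × f(c) ≥ 0, new interval: [1.545000, 2.270000]
Iteration 2:
  c_2 = (1.545000 + 2.270000)/2 = 1.907500
  f(c_2) = f(1.907500) = 0.553293
  f(a) × f(c) < 0, new interval: [1.545000, 1.907500]

After 2 iteration(s), the approximation is c_2 = 1.907500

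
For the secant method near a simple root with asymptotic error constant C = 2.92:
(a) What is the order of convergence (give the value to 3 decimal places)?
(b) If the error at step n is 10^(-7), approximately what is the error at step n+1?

(a) Secant method has superlinear convergence with order φ = (1+√5)/2 ≈ 1.618.
    This means |e_{n+1}| ≈ C|e_n|^1.618.

(b) With |e_n| = 10^(-7) and C = 2.92:
    |e_{n+1}| ≈ 2.92 × (10^(-7))^1.618 = 2.92 × 10^(-11.33)

(a) ≈ 1.618 (golden ratio); (b) |e_{n+1}| ≈ 1.378e-11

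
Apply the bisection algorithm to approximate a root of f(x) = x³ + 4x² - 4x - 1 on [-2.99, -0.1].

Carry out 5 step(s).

f(x) = x³ + 4x² - 4x - 1
Initial interval: [-2.99, -0.1]

Iteration 1:
  c_1 = (-2.990000 + (-0.100000))/2 = -1.545000
  f(c_1) = f(-1.545000) = 11.040146
  f(a) × f(c) ≥ 0, new interval: [-1.545000, -0.100000]
Iteration 2:
  c_2 = (-1.545000 + (-0.100000))/2 = -0.822500
  f(c_2) = f(-0.822500) = 4.439599
  f(a) × f(c) ≥ 0, new interval: [-0.822500, -0.100000]
Iteration 3:
  c_3 = (-0.822500 + (-0.100000))/2 = -0.461250
  f(c_3) = f(-0.461250) = 1.597875
  f(a) × f(c) ≥ 0, new interval: [-0.461250, -0.100000]
Iteration 4:
  c_4 = (-0.461250 + (-0.100000))/2 = -0.280625
  f(c_4) = f(-0.280625) = 0.415402
  f(a) × f(c) ≥ 0, new interval: [-0.280625, -0.100000]
Iteration 5:
  c_5 = (-0.280625 + (-0.100000))/2 = -0.190312
  f(c_5) = f(-0.190312) = -0.100768
  f(a) × f(c) < 0, new interval: [-0.280625, -0.190312]

After 5 iteration(s), the approximation is c_5 = -0.190312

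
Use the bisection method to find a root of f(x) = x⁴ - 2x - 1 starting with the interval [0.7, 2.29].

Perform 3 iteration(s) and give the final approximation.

f(x) = x⁴ - 2x - 1
Initial interval: [0.7, 2.29]

Iteration 1:
  c_1 = (0.700000 + 2.290000)/2 = 1.495000
  f(c_1) = f(1.495000) = 1.005337
  f(a) × f(c) < 0, new interval: [0.700000, 1.495000]
Iteration 2:
  c_2 = (0.700000 + 1.495000)/2 = 1.097500
  f(c_2) = f(1.097500) = -1.744165
  f(a) × f(c) ≥ 0, new interval: [1.097500, 1.495000]
Iteration 3:
  c_3 = (1.097500 + 1.495000)/2 = 1.296250
  f(c_3) = f(1.296250) = -0.769213
  f(a) × f(c) ≥ 0, new interval: [1.296250, 1.495000]

After 3 iteration(s), the approximation is c_3 = 1.296250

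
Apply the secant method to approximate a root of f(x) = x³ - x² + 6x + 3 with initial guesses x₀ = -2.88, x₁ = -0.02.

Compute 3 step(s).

f(x) = x³ - x² + 6x + 3
x₀ = -2.88, x₁ = -0.02

Secant formula: x_{n+1} = x_n - f(x_n)(x_n - x_{n-1})/(f(x_n) - f(x_{n-1}))

Iteration 1:
  f(-2.880000) = -46.462272
  f(-0.020000) = 2.879592
  x_2 = -0.020000 - 2.879592×(-0.020000 - (-2.880000))/(2.879592 - (-46.462272))
       = -0.186910
Iteration 2:
  f(-0.020000) = 2.879592
  f(-0.186910) = 1.837077
  x_3 = -0.186910 - 1.837077×(-0.186910 - (-0.020000))/(1.837077 - 2.879592)
       = -0.481031
Iteration 3:
  f(-0.186910) = 1.837077
  f(-0.481031) = -0.228883
  x_4 = -0.481031 - (-0.228883)×(-0.481031 - (-0.186910))/(-0.228883 - 1.837077)
       = -0.448446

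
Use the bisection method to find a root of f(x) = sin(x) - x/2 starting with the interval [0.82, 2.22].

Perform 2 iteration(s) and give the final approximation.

f(x) = sin(x) - x/2
Initial interval: [0.82, 2.22]

Iteration 1:
  c_1 = (0.820000 + 2.220000)/2 = 1.520000
  f(c_1) = f(1.520000) = 0.238710
  f(a) × f(c) ≥ 0, new interval: [1.520000, 2.220000]
Iteration 2:
  c_2 = (1.520000 + 2.220000)/2 = 1.870000
  f(c_2) = f(1.870000) = 0.020572
  f(a) × f(c) ≥ 0, new interval: [1.870000, 2.220000]

After 2 iteration(s), the approximation is c_2 = 1.870000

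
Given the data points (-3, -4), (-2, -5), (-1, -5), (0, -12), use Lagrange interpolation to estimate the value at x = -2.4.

Lagrange interpolation formula:
P(x) = Σ yᵢ × Lᵢ(x)
where Lᵢ(x) = Π_{j≠i} (x - xⱼ)/(xᵢ - xⱼ)

L_0(-2.4) = (-2.4 - (-2))/(-3 - (-2)) × (-2.4 - (-1))/(-3 - (-1)) × (-2.4 - 0)/(-3 - 0) = 0.224000
L_1(-2.4) = (-2.4 - (-3))/(-2 - (-3)) × (-2.4 - (-1))/(-2 - (-1)) × (-2.4 - 0)/(-2 - 0) = 1.008000
L_2(-2.4) = (-2.4 - (-3))/(-1 - (-3)) × (-2.4 - (-2))/(-1 - (-2)) × (-2.4 - 0)/(-1 - 0) = -0.288000
L_3(-2.4) = (-2.4 - (-3))/(0 - (-3)) × (-2.4 - (-2))/(0 - (-2)) × (-2.4 - (-1))/(0 - (-1)) = 0.056000

P(-2.4) = (-4)×L_0(-2.4) + (-5)×L_1(-2.4) + (-5)×L_2(-2.4) + (-12)×L_3(-2.4)
P(-2.4) = -5.168000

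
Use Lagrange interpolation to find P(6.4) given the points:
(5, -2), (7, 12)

Lagrange interpolation formula:
P(x) = Σ yᵢ × Lᵢ(x)
where Lᵢ(x) = Π_{j≠i} (x - xⱼ)/(xᵢ - xⱼ)

L_0(6.4) = (6.4 - 7)/(5 - 7) = 0.300000
L_1(6.4) = (6.4 - 5)/(7 - 5) = 0.700000

P(6.4) = (-2)×L_0(6.4) + 12×L_1(6.4)
P(6.4) = 7.800000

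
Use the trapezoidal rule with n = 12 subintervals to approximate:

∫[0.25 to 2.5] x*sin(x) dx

f(x) = x*sin(x)
a = 0.25, b = 2.5, n = 12
h = (b - a)/n = 0.187500

Trapezoidal rule: (h/2)[f(x₀) + 2f(x₁) + 2f(x₂) + ... + f(xₙ)]

x_0 = 0.2500, f(x_0) = 0.061851, coefficient = 1
x_1 = 0.4375, f(x_1) = 0.185358, coefficient = 2
x_2 = 0.6250, f(x_2) = 0.365686, coefficient = 2
x_3 = 0.8125, f(x_3) = 0.589882, coefficient = 2
x_4 = 1.0000, f(x_4) = 0.841471, coefficient = 2
x_5 = 1.1875, f(x_5) = 1.101331, coefficient = 2
x_6 = 1.3750, f(x_6) = 1.348728, coefficient = 2
x_7 = 1.5625, f(x_7) = 1.562446, coefficient = 2
x_8 = 1.7500, f(x_8) = 1.721975, coefficient = 2
x_9 = 1.9375, f(x_9) = 1.808684, coefficient = 2
x_10 = 2.1250, f(x_10) = 1.806930, coefficient = 2
x_11 = 2.3125, f(x_11) = 1.705050, coefficient = 2
x_12 = 2.5000, f(x_12) = 1.496180, coefficient = 1

I ≈ (0.187500/2) × 27.633114 = 2.590604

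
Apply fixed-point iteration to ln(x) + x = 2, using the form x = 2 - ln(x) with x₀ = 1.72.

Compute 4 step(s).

Equation: ln(x) + x = 2
Fixed-point form: x = 2 - ln(x)
x₀ = 1.72

x_1 = g(1.720000) = 1.457676
x_2 = g(1.457676) = 1.623157
x_3 = g(1.623157) = 1.515627
x_4 = g(1.515627) = 1.584171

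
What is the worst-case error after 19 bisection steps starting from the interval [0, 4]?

Bisection error bound: |error| ≤ (b-a)/2^n
|error| ≤ (4 - 0)/2^19 = 4/2^19
|error| ≤ 0.0000076294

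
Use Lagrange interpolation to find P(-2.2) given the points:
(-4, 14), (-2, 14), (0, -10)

Lagrange interpolation formula:
P(x) = Σ yᵢ × Lᵢ(x)
where Lᵢ(x) = Π_{j≠i} (x - xⱼ)/(xᵢ - xⱼ)

L_0(-2.2) = (-2.2 - (-2))/(-4 - (-2)) × (-2.2 - 0)/(-4 - 0) = 0.055000
L_1(-2.2) = (-2.2 - (-4))/(-2 - (-4)) × (-2.2 - 0)/(-2 - 0) = 0.990000
L_2(-2.2) = (-2.2 - (-4))/(0 - (-4)) × (-2.2 - (-2))/(0 - (-2)) = -0.045000

P(-2.2) = 14×L_0(-2.2) + 14×L_1(-2.2) + (-10)×L_2(-2.2)
P(-2.2) = 15.080000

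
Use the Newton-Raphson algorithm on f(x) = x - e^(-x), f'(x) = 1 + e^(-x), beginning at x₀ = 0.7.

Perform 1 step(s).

f(x) = x - e^(-x)
f'(x) = 1 + e^(-x)
x₀ = 0.7

Newton-Raphson formula: x_{n+1} = x_n - f(x_n)/f'(x_n)

Iteration 1:
  f(0.700000) = 0.203415
  f'(0.700000) = 1.496585
  x_1 = 0.700000 - 0.203415/1.496585 = 0.564081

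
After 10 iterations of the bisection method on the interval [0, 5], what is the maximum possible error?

Bisection error bound: |error| ≤ (b-a)/2^n
|error| ≤ (5 - 0)/2^10 = 5/2^10
|error| ≤ 0.0048828125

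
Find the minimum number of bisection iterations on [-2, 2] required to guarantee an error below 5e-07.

We need (b-a)/2^n ≤ 5e-07
(2 - (-2))/2^n ≤ 5e-07
4/2^n ≤ 5e-07
2^n ≥ 8000000
n ≥ log₂(8000000) = 22.93
n ≥ 23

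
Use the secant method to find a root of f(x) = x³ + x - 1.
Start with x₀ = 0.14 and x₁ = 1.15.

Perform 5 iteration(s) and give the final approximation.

f(x) = x³ + x - 1
x₀ = 0.14, x₁ = 1.15

Secant formula: x_{n+1} = x_n - f(x_n)(x_n - x_{n-1})/(f(x_n) - f(x_{n-1}))

Iteration 1:
  f(0.140000) = -0.857256
  f(1.150000) = 1.670875
  x_2 = 1.150000 - 1.670875×(1.150000 - 0.140000)/(1.670875 - (-0.857256))
       = 0.482478
Iteration 2:
  f(1.150000) = 1.670875
  f(0.482478) = -0.405209
  x_3 = 0.482478 - (-0.405209)×(0.482478 - 1.150000)/(-0.405209 - 1.670875)
       = 0.612764
Iteration 3:
  f(0.482478) = -0.405209
  f(0.612764) = -0.157155
  x_4 = 0.612764 - (-0.157155)×(0.612764 - 0.482478)/(-0.157155 - (-0.405209))
       = 0.695308
Iteration 4:
  f(0.612764) = -0.157155
  f(0.695308) = 0.031456
  x_5 = 0.695308 - 0.031456×(0.695308 - 0.612764)/(0.031456 - (-0.157155))
       = 0.681541
Iteration 5:
  f(0.695308) = 0.031456
  f(0.681541) = -0.001884
  x_6 = 0.681541 - (-0.001884)×(0.681541 - 0.695308)/(-0.001884 - 0.031456)
       = 0.682319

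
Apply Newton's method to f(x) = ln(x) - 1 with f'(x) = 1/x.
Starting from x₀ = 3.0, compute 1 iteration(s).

f(x) = ln(x) - 1
f'(x) = 1/x
x₀ = 3.0

Newton-Raphson formula: x_{n+1} = x_n - f(x_n)/f'(x_n)

Iteration 1:
  f(3.000000) = 0.098612
  f'(3.000000) = 0.333333
  x_1 = 3.000000 - 0.098612/0.333333 = 2.704163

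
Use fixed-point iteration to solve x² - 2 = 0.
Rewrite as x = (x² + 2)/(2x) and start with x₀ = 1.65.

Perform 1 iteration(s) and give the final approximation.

Equation: x² - 2 = 0
Fixed-point form: x = (x² + 2)/(2x)
x₀ = 1.65

x_1 = g(1.650000) = 1.431061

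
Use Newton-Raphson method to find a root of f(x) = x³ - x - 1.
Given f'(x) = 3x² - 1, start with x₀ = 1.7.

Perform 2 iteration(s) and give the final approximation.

f(x) = x³ - x - 1
f'(x) = 3x² - 1
x₀ = 1.7

Newton-Raphson formula: x_{n+1} = x_n - f(x_n)/f'(x_n)

Iteration 1:
  f(1.700000) = 2.213000
  f'(1.700000) = 7.670000
  x_1 = 1.700000 - 2.213000/7.670000 = 1.411473
Iteration 2:
  f(1.411473) = 0.400544
  f'(1.411473) = 4.976770
  x_2 = 1.411473 - 0.400544/4.976770 = 1.330991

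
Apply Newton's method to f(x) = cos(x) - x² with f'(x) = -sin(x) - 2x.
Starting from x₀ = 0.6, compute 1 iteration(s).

f(x) = cos(x) - x²
f'(x) = -sin(x) - 2x
x₀ = 0.6

Newton-Raphson formula: x_{n+1} = x_n - f(x_n)/f'(x_n)

Iteration 1:
  f(0.600000) = 0.465336
  f'(0.600000) = -1.764642
  x_1 = 0.600000 - 0.465336/(-1.764642) = 0.863700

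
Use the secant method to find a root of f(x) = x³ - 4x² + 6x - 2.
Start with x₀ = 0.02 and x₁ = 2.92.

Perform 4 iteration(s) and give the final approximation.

f(x) = x³ - 4x² + 6x - 2
x₀ = 0.02, x₁ = 2.92

Secant formula: x_{n+1} = x_n - f(x_n)(x_n - x_{n-1})/(f(x_n) - f(x_{n-1}))

Iteration 1:
  f(0.020000) = -1.881592
  f(2.920000) = 6.311488
  x_2 = 2.920000 - 6.311488×(2.920000 - 0.020000)/(6.311488 - (-1.881592))
       = 0.686003
Iteration 2:
  f(2.920000) = 6.311488
  f(0.686003) = 0.556451
  x_3 = 0.686003 - 0.556451×(0.686003 - 2.920000)/(0.556451 - 6.311488)
       = 0.469999
Iteration 3:
  f(0.686003) = 0.556451
  f(0.469999) = 0.040221
  x_4 = 0.469999 - 0.040221×(0.469999 - 0.686003)/(0.040221 - 0.556451)
       = 0.453170
Iteration 4:
  f(0.469999) = 0.040221
  f(0.453170) = -0.009368
  x_5 = 0.453170 - (-0.009368)×(0.453170 - 0.469999)/(-0.009368 - 0.040221)
       = 0.456349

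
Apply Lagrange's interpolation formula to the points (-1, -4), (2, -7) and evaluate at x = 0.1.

Lagrange interpolation formula:
P(x) = Σ yᵢ × Lᵢ(x)
where Lᵢ(x) = Π_{j≠i} (x - xⱼ)/(xᵢ - xⱼ)

L_0(0.1) = (0.1 - 2)/(-1 - 2) = 0.633333
L_1(0.1) = (0.1 - (-1))/(2 - (-1)) = 0.366667

P(0.1) = (-4)×L_0(0.1) + (-7)×L_1(0.1)
P(0.1) = -5.100000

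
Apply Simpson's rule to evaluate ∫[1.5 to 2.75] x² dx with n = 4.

f(x) = x²
a = 1.5, b = 2.75, n = 4
h = (b - a)/n = 0.312500

Simpson's rule: (h/3)[f(x₀) + 4f(x₁) + 2f(x₂) + ... + f(xₙ)]

x_0 = 1.5000, f(x_0) = 2.250000, coefficient = 1
x_1 = 1.8125, f(x_1) = 3.285156, coefficient = 4
x_2 = 2.1250, f(x_2) = 4.515625, coefficient = 2
x_3 = 2.4375, f(x_3) = 5.941406, coefficient = 4
x_4 = 2.7500, f(x_4) = 7.562500, coefficient = 1

I ≈ (0.312500/3) × 55.750000 = 5.807292
Exact value: 5.807292
Error: 0.000000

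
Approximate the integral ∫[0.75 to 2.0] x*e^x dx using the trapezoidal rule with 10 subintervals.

f(x) = x*e^x
a = 0.75, b = 2.0, n = 10
h = (b - a)/n = 0.125000

Trapezoidal rule: (h/2)[f(x₀) + 2f(x₁) + 2f(x₂) + ... + f(xₙ)]

x_0 = 0.7500, f(x_0) = 1.587750, coefficient = 1
x_1 = 0.8750, f(x_1) = 2.099016, coefficient = 2
x_2 = 1.0000, f(x_2) = 2.718282, coefficient = 2
x_3 = 1.1250, f(x_3) = 3.465244, coefficient = 2
x_4 = 1.2500, f(x_4) = 4.362929, coefficient = 2
x_5 = 1.3750, f(x_5) = 5.438230, coefficient = 2
x_6 = 1.5000, f(x_6) = 6.722534, coefficient = 2
x_7 = 1.6250, f(x_7) = 8.252431, coefficient = 2
x_8 = 1.7500, f(x_8) = 10.070555, coefficient = 2
x_9 = 1.8750, f(x_9) = 12.226536, coefficient = 2
x_10 = 2.0000, f(x_10) = 14.778112, coefficient = 1

I ≈ (0.125000/2) × 127.077374 = 7.942336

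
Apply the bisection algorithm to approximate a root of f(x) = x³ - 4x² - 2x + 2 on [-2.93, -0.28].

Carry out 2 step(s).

f(x) = x³ - 4x² - 2x + 2
Initial interval: [-2.93, -0.28]

Iteration 1:
  c_1 = (-2.930000 + (-0.280000))/2 = -1.605000
  f(c_1) = f(-1.605000) = -9.228620
  f(a) × f(c) ≥ 0, new interval: [-1.605000, -0.280000]
Iteration 2:
  c_2 = (-1.605000 + (-0.280000))/2 = -0.942500
  f(c_2) = f(-0.942500) = -0.505454
  f(a) × f(c) ≥ 0, new interval: [-0.942500, -0.280000]

After 2 iteration(s), the approximation is c_2 = -0.942500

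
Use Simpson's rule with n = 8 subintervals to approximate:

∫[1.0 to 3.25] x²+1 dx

f(x) = x²+1
a = 1.0, b = 3.25, n = 8
h = (b - a)/n = 0.281250

Simpson's rule: (h/3)[f(x₀) + 4f(x₁) + 2f(x₂) + ... + f(xₙ)]

x_0 = 1.0000, f(x_0) = 2.000000, coefficient = 1
x_1 = 1.2812, f(x_1) = 2.641602, coefficient = 4
x_2 = 1.5625, f(x_2) = 3.441406, coefficient = 2
x_3 = 1.8438, f(x_3) = 4.399414, coefficient = 4
x_4 = 2.1250, f(x_4) = 5.515625, coefficient = 2
x_5 = 2.4062, f(x_5) = 6.790039, coefficient = 4
x_6 = 2.6875, f(x_6) = 8.222656, coefficient = 2
x_7 = 2.9688, f(x_7) = 9.813477, coefficient = 4
x_8 = 3.2500, f(x_8) = 11.562500, coefficient = 1

I ≈ (0.281250/3) × 142.500000 = 13.359375
Exact value: 13.359375
Error: 0.000000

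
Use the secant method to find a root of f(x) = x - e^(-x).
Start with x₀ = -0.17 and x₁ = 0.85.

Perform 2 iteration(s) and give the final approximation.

f(x) = x - e^(-x)
x₀ = -0.17, x₁ = 0.85

Secant formula: x_{n+1} = x_n - f(x_n)(x_n - x_{n-1})/(f(x_n) - f(x_{n-1}))

Iteration 1:
  f(-0.170000) = -1.355305
  f(0.850000) = 0.422585
  x_2 = 0.850000 - 0.422585×(0.850000 - (-0.170000))/(0.422585 - (-1.355305))
       = 0.607557
Iteration 2:
  f(0.850000) = 0.422585
  f(0.607557) = 0.062877
  x_3 = 0.607557 - 0.062877×(0.607557 - 0.850000)/(0.062877 - 0.422585)
       = 0.565178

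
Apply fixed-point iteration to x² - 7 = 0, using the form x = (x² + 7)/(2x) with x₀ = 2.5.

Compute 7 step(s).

Equation: x² - 7 = 0
Fixed-point form: x = (x² + 7)/(2x)
x₀ = 2.5

x_1 = g(2.500000) = 2.650000
x_2 = g(2.650000) = 2.645755
x_3 = g(2.645755) = 2.645751
x_4 = g(2.645751) = 2.645751
x_5 = g(2.645751) = 2.645751
x_6 = g(2.645751) = 2.645751
x_7 = g(2.645751) = 2.645751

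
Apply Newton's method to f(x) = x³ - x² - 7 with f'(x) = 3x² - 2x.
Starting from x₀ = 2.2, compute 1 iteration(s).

f(x) = x³ - x² - 7
f'(x) = 3x² - 2x
x₀ = 2.2

Newton-Raphson formula: x_{n+1} = x_n - f(x_n)/f'(x_n)

Iteration 1:
  f(2.200000) = -1.192000
  f'(2.200000) = 10.120000
  x_1 = 2.200000 - (-1.192000)/10.120000 = 2.317787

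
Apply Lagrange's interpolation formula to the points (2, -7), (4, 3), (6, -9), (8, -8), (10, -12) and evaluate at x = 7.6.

Lagrange interpolation formula:
P(x) = Σ yᵢ × Lᵢ(x)
where Lᵢ(x) = Π_{j≠i} (x - xⱼ)/(xᵢ - xⱼ)

L_0(7.6) = (7.6 - 4)/(2 - 4) × (7.6 - 6)/(2 - 6) × (7.6 - 8)/(2 - 8) × (7.6 - 10)/(2 - 10) = 0.014400
L_1(7.6) = (7.6 - 2)/(4 - 2) × (7.6 - 6)/(4 - 6) × (7.6 - 8)/(4 - 8) × (7.6 - 10)/(4 - 10) = -0.089600
L_2(7.6) = (7.6 - 2)/(6 - 2) × (7.6 - 4)/(6 - 4) × (7.6 - 8)/(6 - 8) × (7.6 - 10)/(6 - 10) = 0.302400
L_3(7.6) = (7.6 - 2)/(8 - 2) × (7.6 - 4)/(8 - 4) × (7.6 - 6)/(8 - 6) × (7.6 - 10)/(8 - 10) = 0.806400
L_4(7.6) = (7.6 - 2)/(10 - 2) × (7.6 - 4)/(10 - 4) × (7.6 - 6)/(10 - 6) × (7.6 - 8)/(10 - 8) = -0.033600

P(7.6) = (-7)×L_0(7.6) + 3×L_1(7.6) + (-9)×L_2(7.6) + (-8)×L_3(7.6) + (-12)×L_4(7.6)
P(7.6) = -9.139200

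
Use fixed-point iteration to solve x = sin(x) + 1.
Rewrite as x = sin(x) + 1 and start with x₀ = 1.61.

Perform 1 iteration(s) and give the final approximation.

Equation: x = sin(x) + 1
Fixed-point form: x = sin(x) + 1
x₀ = 1.61

x_1 = g(1.610000) = 1.999232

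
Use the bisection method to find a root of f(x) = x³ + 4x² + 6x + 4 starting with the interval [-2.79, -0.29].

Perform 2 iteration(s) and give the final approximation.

f(x) = x³ + 4x² + 6x + 4
Initial interval: [-2.79, -0.29]

Iteration 1:
  c_1 = (-2.790000 + (-0.290000))/2 = -1.540000
  f(c_1) = f(-1.540000) = 0.594136
  f(a) × f(c) < 0, new interval: [-2.790000, -1.540000]
Iteration 2:
  c_2 = (-2.790000 + (-1.540000))/2 = -2.165000
  f(c_2) = f(-2.165000) = -0.388942
  f(a) × f(c) ≥ 0, new interval: [-2.165000, -1.540000]

After 2 iteration(s), the approximation is c_2 = -2.165000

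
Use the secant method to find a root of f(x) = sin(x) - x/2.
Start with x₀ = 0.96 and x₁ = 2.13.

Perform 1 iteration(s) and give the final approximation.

f(x) = sin(x) - x/2
x₀ = 0.96, x₁ = 2.13

Secant formula: x_{n+1} = x_n - f(x_n)(x_n - x_{n-1})/(f(x_n) - f(x_{n-1}))

Iteration 1:
  f(0.960000) = 0.339192
  f(2.130000) = -0.217322
  x_2 = 2.130000 - (-0.217322)×(2.130000 - 0.960000)/(-0.217322 - 0.339192)
       = 1.673108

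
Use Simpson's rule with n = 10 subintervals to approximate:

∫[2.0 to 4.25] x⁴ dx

f(x) = x⁴
a = 2.0, b = 4.25, n = 10
h = (b - a)/n = 0.225000

Simpson's rule: (h/3)[f(x₀) + 4f(x₁) + 2f(x₂) + ... + f(xₙ)]

x_0 = 2.0000, f(x_0) = 16.000000, coefficient = 1
x_1 = 2.2250, f(x_1) = 24.508688, coefficient = 4
x_2 = 2.4500, f(x_2) = 36.030006, coefficient = 2
x_3 = 2.6750, f(x_3) = 51.202969, coefficient = 4
x_4 = 2.9000, f(x_4) = 70.728100, coefficient = 2
x_5 = 3.1250, f(x_5) = 95.367432, coefficient = 4
x_6 = 3.3500, f(x_6) = 125.944506, coefficient = 2
x_7 = 3.5750, f(x_7) = 163.344375, coefficient = 4
x_8 = 3.8000, f(x_8) = 208.513600, coefficient = 2
x_9 = 4.0250, f(x_9) = 262.460250, coefficient = 4
x_10 = 4.2500, f(x_10) = 326.253906, coefficient = 1

I ≈ (0.225000/3) × 3612.221189 = 270.916589
Exact value: 270.915820
Error: 0.000769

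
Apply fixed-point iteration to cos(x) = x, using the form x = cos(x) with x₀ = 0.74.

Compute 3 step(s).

Equation: cos(x) = x
Fixed-point form: x = cos(x)
x₀ = 0.74

x_1 = g(0.740000) = 0.738469
x_2 = g(0.738469) = 0.739500
x_3 = g(0.739500) = 0.738805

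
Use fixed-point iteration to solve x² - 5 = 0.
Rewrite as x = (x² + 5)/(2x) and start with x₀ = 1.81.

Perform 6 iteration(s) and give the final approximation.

Equation: x² - 5 = 0
Fixed-point form: x = (x² + 5)/(2x)
x₀ = 1.81

x_1 = g(1.810000) = 2.286215
x_2 = g(2.286215) = 2.236618
x_3 = g(2.236618) = 2.236068
x_4 = g(2.236068) = 2.236068
x_5 = g(2.236068) = 2.236068
x_6 = g(2.236068) = 2.236068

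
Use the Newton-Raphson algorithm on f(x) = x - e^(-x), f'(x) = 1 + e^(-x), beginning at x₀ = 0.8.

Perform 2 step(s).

f(x) = x - e^(-x)
f'(x) = 1 + e^(-x)
x₀ = 0.8

Newton-Raphson formula: x_{n+1} = x_n - f(x_n)/f'(x_n)

Iteration 1:
  f(0.800000) = 0.350671
  f'(0.800000) = 1.449329
  x_1 = 0.800000 - 0.350671/1.449329 = 0.558046
Iteration 2:
  f(0.558046) = -0.014280
  f'(0.558046) = 1.572326
  x_2 = 0.558046 - (-0.014280)/1.572326 = 0.567128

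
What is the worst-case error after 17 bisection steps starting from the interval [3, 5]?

Bisection error bound: |error| ≤ (b-a)/2^n
|error| ≤ (5 - 3)/2^17 = 2/2^17
|error| ≤ 0.0000152588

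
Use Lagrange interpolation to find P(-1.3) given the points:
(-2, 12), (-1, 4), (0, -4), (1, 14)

Lagrange interpolation formula:
P(x) = Σ yᵢ × Lᵢ(x)
where Lᵢ(x) = Π_{j≠i} (x - xⱼ)/(xᵢ - xⱼ)

L_0(-1.3) = (-1.3 - (-1))/(-2 - (-1)) × (-1.3 - 0)/(-2 - 0) × (-1.3 - 1)/(-2 - 1) = 0.149500
L_1(-1.3) = (-1.3 - (-2))/(-1 - (-2)) × (-1.3 - 0)/(-1 - 0) × (-1.3 - 1)/(-1 - 1) = 1.046500
L_2(-1.3) = (-1.3 - (-2))/(0 - (-2)) × (-1.3 - (-1))/(0 - (-1)) × (-1.3 - 1)/(0 - 1) = -0.241500
L_3(-1.3) = (-1.3 - (-2))/(1 - (-2)) × (-1.3 - (-1))/(1 - (-1)) × (-1.3 - 0)/(1 - 0) = 0.045500

P(-1.3) = 12×L_0(-1.3) + 4×L_1(-1.3) + (-4)×L_2(-1.3) + 14×L_3(-1.3)
P(-1.3) = 7.583000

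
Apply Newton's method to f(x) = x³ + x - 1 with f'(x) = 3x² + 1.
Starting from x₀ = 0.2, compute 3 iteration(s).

f(x) = x³ + x - 1
f'(x) = 3x² + 1
x₀ = 0.2

Newton-Raphson formula: x_{n+1} = x_n - f(x_n)/f'(x_n)

Iteration 1:
  f(0.200000) = -0.792000
  f'(0.200000) = 1.120000
  x_1 = 0.200000 - (-0.792000)/1.120000 = 0.907143
Iteration 2:
  f(0.907143) = 0.653638
  f'(0.907143) = 3.468724
  x_2 = 0.907143 - 0.653638/3.468724 = 0.718705
Iteration 3:
  f(0.718705) = 0.089943
  f'(0.718705) = 2.549612
  x_3 = 0.718705 - 0.089943/2.549612 = 0.683428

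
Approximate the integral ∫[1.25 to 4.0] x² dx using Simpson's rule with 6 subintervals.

f(x) = x²
a = 1.25, b = 4.0, n = 6
h = (b - a)/n = 0.458333

Simpson's rule: (h/3)[f(x₀) + 4f(x₁) + 2f(x₂) + ... + f(xₙ)]

x_0 = 1.2500, f(x_0) = 1.562500, coefficient = 1
x_1 = 1.7083, f(x_1) = 2.918403, coefficient = 4
x_2 = 2.1667, f(x_2) = 4.694444, coefficient = 2
x_3 = 2.6250, f(x_3) = 6.890625, coefficient = 4
x_4 = 3.0833, f(x_4) = 9.506944, coefficient = 2
x_5 = 3.5417, f(x_5) = 12.543403, coefficient = 4
x_6 = 4.0000, f(x_6) = 16.000000, coefficient = 1

I ≈ (0.458333/3) × 135.375000 = 20.682292
Exact value: 20.682292
Error: 0.000000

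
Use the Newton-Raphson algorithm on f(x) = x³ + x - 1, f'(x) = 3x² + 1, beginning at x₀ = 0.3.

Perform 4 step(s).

f(x) = x³ + x - 1
f'(x) = 3x² + 1
x₀ = 0.3

Newton-Raphson formula: x_{n+1} = x_n - f(x_n)/f'(x_n)

Iteration 1:
  f(0.300000) = -0.673000
  f'(0.300000) = 1.270000
  x_1 = 0.300000 - (-0.673000)/1.270000 = 0.829921
Iteration 2:
  f(0.829921) = 0.401546
  f'(0.829921) = 3.066308
  x_2 = 0.829921 - 0.401546/3.066308 = 0.698967
Iteration 3:
  f(0.698967) = 0.040451
  f'(0.698967) = 2.465665
  x_3 = 0.698967 - 0.040451/2.465665 = 0.682561
Iteration 4:
  f(0.682561) = 0.000560
  f'(0.682561) = 2.397670
  x_4 = 0.682561 - 0.000560/2.397670 = 0.682328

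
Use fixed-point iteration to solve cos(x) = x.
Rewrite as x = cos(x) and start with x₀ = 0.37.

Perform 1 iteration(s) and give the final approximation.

Equation: cos(x) = x
Fixed-point form: x = cos(x)
x₀ = 0.37

x_1 = g(0.370000) = 0.932327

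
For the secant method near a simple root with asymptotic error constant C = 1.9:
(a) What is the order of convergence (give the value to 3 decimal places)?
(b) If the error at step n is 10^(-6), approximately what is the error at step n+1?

(a) Secant method has superlinear convergence with order φ = (1+√5)/2 ≈ 1.618.
    This means |e_{n+1}| ≈ C|e_n|^1.618.

(b) With |e_n| = 10^(-6) and C = 1.9:
    |e_{n+1}| ≈ 1.9 × (10^(-6))^1.618 = 1.9 × 10^(-9.71)

(a) ≈ 1.618 (golden ratio); (b) |e_{n+1}| ≈ 3.720e-10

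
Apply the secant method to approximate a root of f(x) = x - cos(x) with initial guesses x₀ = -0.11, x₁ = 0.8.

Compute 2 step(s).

f(x) = x - cos(x)
x₀ = -0.11, x₁ = 0.8

Secant formula: x_{n+1} = x_n - f(x_n)(x_n - x_{n-1})/(f(x_n) - f(x_{n-1}))

Iteration 1:
  f(-0.110000) = -1.103956
  f(0.800000) = 0.103293
  x_2 = 0.800000 - 0.103293×(0.800000 - (-0.110000))/(0.103293 - (-1.103956))
       = 0.722140
Iteration 2:
  f(0.800000) = 0.103293
  f(0.722140) = -0.028254
  x_3 = 0.722140 - (-0.028254)×(0.722140 - 0.800000)/(-0.028254 - 0.103293)
       = 0.738862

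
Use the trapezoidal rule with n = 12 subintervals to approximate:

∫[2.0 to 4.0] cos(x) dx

f(x) = cos(x)
a = 2.0, b = 4.0, n = 12
h = (b - a)/n = 0.166667

Trapezoidal rule: (h/2)[f(x₀) + 2f(x₁) + 2f(x₂) + ... + f(xₙ)]

x_0 = 2.0000, f(x_0) = -0.416147, coefficient = 1
x_1 = 2.1667, f(x_1) = -0.561229, coefficient = 2
x_2 = 2.3333, f(x_2) = -0.690758, coefficient = 2
x_3 = 2.5000, f(x_3) = -0.801144, coefficient = 2
x_4 = 2.6667, f(x_4) = -0.889327, coefficient = 2
x_5 = 2.8333, f(x_5) = -0.952863, coefficient = 2
x_6 = 3.0000, f(x_6) = -0.989992, coefficient = 2
x_7 = 3.1667, f(x_7) = -0.999686, coefficient = 2
x_8 = 3.3333, f(x_8) = -0.981674, coefficient = 2
x_9 = 3.5000, f(x_9) = -0.936457, coefficient = 2
x_10 = 3.6667, f(x_10) = -0.865287, coefficient = 2
x_11 = 3.8333, f(x_11) = -0.770137, coefficient = 2
x_12 = 4.0000, f(x_12) = -0.653644, coefficient = 1

I ≈ (0.166667/2) × -19.946897 = -1.662241
Exact value: -1.666100
Error: 0.003858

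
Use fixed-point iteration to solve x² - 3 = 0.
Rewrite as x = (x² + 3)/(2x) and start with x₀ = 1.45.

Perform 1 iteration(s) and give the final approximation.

Equation: x² - 3 = 0
Fixed-point form: x = (x² + 3)/(2x)
x₀ = 1.45

x_1 = g(1.450000) = 1.759483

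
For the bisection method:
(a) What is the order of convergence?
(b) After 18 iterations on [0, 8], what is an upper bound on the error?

(a) Bisection has linear (order 1) convergence; the error is halved each step.

(b) Error bound = (b-a)/2^n = (8 - 0)/2^{18}
    = 8/2^{18}

(a) 1 (linear); (b) error ≤ 3.05e-05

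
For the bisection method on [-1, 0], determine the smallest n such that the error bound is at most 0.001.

We need (b-a)/2^n ≤ 0.001
(0 - (-1))/2^n ≤ 0.001
1/2^n ≤ 0.001
2^n ≥ 1000
n ≥ log₂(1000) = 9.97
n ≥ 10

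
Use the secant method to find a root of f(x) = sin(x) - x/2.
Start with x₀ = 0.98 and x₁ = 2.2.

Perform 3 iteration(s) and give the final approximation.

f(x) = sin(x) - x/2
x₀ = 0.98, x₁ = 2.2

Secant formula: x_{n+1} = x_n - f(x_n)(x_n - x_{n-1})/(f(x_n) - f(x_{n-1}))

Iteration 1:
  f(0.980000) = 0.340497
  f(2.200000) = -0.291504
  x_2 = 2.200000 - (-0.291504)×(2.200000 - 0.980000)/(-0.291504 - 0.340497)
       = 1.637288
Iteration 2:
  f(2.200000) = -0.291504
  f(1.637288) = 0.179146
  x_3 = 1.637288 - 0.179146×(1.637288 - 2.200000)/(0.179146 - (-0.291504))
       = 1.851476
Iteration 3:
  f(1.637288) = 0.179146
  f(1.851476) = 0.035129
  x_4 = 1.851476 - 0.035129×(1.851476 - 1.637288)/(0.035129 - 0.179146)
       = 1.903722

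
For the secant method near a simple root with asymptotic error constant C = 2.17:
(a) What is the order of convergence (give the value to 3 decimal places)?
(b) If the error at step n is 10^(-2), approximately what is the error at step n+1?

(a) Secant method has superlinear convergence with order φ = (1+√5)/2 ≈ 1.618.
    This means |e_{n+1}| ≈ C|e_n|^1.618.

(b) With |e_n| = 10^(-2) and C = 2.17:
    |e_{n+1}| ≈ 2.17 × (10^(-2))^1.618 = 2.17 × 10^(-3.24)

(a) ≈ 1.618 (golden ratio); (b) |e_{n+1}| ≈ 1.260e-03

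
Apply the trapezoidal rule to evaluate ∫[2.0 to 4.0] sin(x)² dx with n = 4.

f(x) = sin(x)²
a = 2.0, b = 4.0, n = 4
h = (b - a)/n = 0.500000

Trapezoidal rule: (h/2)[f(x₀) + 2f(x₁) + 2f(x₂) + ... + f(xₙ)]

x_0 = 2.0000, f(x_0) = 0.826822, coefficient = 1
x_1 = 2.5000, f(x_1) = 0.358169, coefficient = 2
x_2 = 3.0000, f(x_2) = 0.019915, coefficient = 2
x_3 = 3.5000, f(x_3) = 0.123049, coefficient = 2
x_4 = 4.0000, f(x_4) = 0.572750, coefficient = 1

I ≈ (0.500000/2) × 2.401837 = 0.600459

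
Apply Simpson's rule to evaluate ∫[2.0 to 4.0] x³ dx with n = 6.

f(x) = x³
a = 2.0, b = 4.0, n = 6
h = (b - a)/n = 0.333333

Simpson's rule: (h/3)[f(x₀) + 4f(x₁) + 2f(x₂) + ... + f(xₙ)]

x_0 = 2.0000, f(x_0) = 8.000000, coefficient = 1
x_1 = 2.3333, f(x_1) = 12.703704, coefficient = 4
x_2 = 2.6667, f(x_2) = 18.962963, coefficient = 2
x_3 = 3.0000, f(x_3) = 27.000000, coefficient = 4
x_4 = 3.3333, f(x_4) = 37.037037, coefficient = 2
x_5 = 3.6667, f(x_5) = 49.296296, coefficient = 4
x_6 = 4.0000, f(x_6) = 64.000000, coefficient = 1

I ≈ (0.333333/3) × 540.000000 = 60.000000
Exact value: 60.000000
Error: 0.000000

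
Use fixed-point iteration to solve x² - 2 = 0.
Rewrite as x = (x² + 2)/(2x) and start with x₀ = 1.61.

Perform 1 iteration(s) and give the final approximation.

Equation: x² - 2 = 0
Fixed-point form: x = (x² + 2)/(2x)
x₀ = 1.61

x_1 = g(1.610000) = 1.426118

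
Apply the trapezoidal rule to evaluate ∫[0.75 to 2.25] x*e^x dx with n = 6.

f(x) = x*e^x
a = 0.75, b = 2.25, n = 6
h = (b - a)/n = 0.250000

Trapezoidal rule: (h/2)[f(x₀) + 2f(x₁) + 2f(x₂) + ... + f(xₙ)]

x_0 = 0.7500, f(x_0) = 1.587750, coefficient = 1
x_1 = 1.0000, f(x_1) = 2.718282, coefficient = 2
x_2 = 1.2500, f(x_2) = 4.362929, coefficient = 2
x_3 = 1.5000, f(x_3) = 6.722534, coefficient = 2
x_4 = 1.7500, f(x_4) = 10.070555, coefficient = 2
x_5 = 2.0000, f(x_5) = 14.778112, coefficient = 2
x_6 = 2.2500, f(x_6) = 21.347406, coefficient = 1

I ≈ (0.250000/2) × 100.239978 = 12.529997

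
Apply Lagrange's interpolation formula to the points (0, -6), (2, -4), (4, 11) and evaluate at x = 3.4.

Lagrange interpolation formula:
P(x) = Σ yᵢ × Lᵢ(x)
where Lᵢ(x) = Π_{j≠i} (x - xⱼ)/(xᵢ - xⱼ)

L_0(3.4) = (3.4 - 2)/(0 - 2) × (3.4 - 4)/(0 - 4) = -0.105000
L_1(3.4) = (3.4 - 0)/(2 - 0) × (3.4 - 4)/(2 - 4) = 0.510000
L_2(3.4) = (3.4 - 0)/(4 - 0) × (3.4 - 2)/(4 - 2) = 0.595000

P(3.4) = (-6)×L_0(3.4) + (-4)×L_1(3.4) + 11×L_2(3.4)
P(3.4) = 5.135000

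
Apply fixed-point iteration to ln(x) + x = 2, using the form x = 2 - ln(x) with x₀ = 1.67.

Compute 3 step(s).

Equation: ln(x) + x = 2
Fixed-point form: x = 2 - ln(x)
x₀ = 1.67

x_1 = g(1.670000) = 1.487176
x_2 = g(1.487176) = 1.603121
x_3 = g(1.603121) = 1.528048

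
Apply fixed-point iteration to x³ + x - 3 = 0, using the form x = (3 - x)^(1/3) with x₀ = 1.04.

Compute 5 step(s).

Equation: x³ + x - 3 = 0
Fixed-point form: x = (3 - x)^(1/3)
x₀ = 1.04

x_1 = g(1.040000) = 1.251465
x_2 = g(1.251465) = 1.204735
x_3 = g(1.204735) = 1.215373
x_4 = g(1.215373) = 1.212967
x_5 = g(1.212967) = 1.213512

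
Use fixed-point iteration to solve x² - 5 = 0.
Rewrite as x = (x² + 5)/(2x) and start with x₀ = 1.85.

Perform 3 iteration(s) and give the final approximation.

Equation: x² - 5 = 0
Fixed-point form: x = (x² + 5)/(2x)
x₀ = 1.85

x_1 = g(1.850000) = 2.276351
x_2 = g(2.276351) = 2.236424
x_3 = g(2.236424) = 2.236068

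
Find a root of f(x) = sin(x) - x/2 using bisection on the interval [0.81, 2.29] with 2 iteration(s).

f(x) = sin(x) - x/2
Initial interval: [0.81, 2.29]

Iteration 1:
  c_1 = (0.810000 + 2.290000)/2 = 1.550000
  f(c_1) = f(1.550000) = 0.224784
  f(a) × f(c) ≥ 0, new interval: [1.550000, 2.290000]
Iteration 2:
  c_2 = (1.550000 + 2.290000)/2 = 1.920000
  f(c_2) = f(1.920000) = -0.020355
  f(a) × f(c) < 0, new interval: [1.550000, 1.920000]

After 2 iteration(s), the approximation is c_2 = 1.920000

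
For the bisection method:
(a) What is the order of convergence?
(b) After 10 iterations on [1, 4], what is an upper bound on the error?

(a) Bisection has linear (order 1) convergence; the error is halved each step.

(b) Error bound = (b-a)/2^n = (4 - 1)/2^{10}
    = 3/2^{10}

(a) 1 (linear); (b) error ≤ 2.93e-03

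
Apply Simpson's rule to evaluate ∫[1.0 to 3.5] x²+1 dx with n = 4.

f(x) = x²+1
a = 1.0, b = 3.5, n = 4
h = (b - a)/n = 0.625000

Simpson's rule: (h/3)[f(x₀) + 4f(x₁) + 2f(x₂) + ... + f(xₙ)]

x_0 = 1.0000, f(x_0) = 2.000000, coefficient = 1
x_1 = 1.6250, f(x_1) = 3.640625, coefficient = 4
x_2 = 2.2500, f(x_2) = 6.062500, coefficient = 2
x_3 = 2.8750, f(x_3) = 9.265625, coefficient = 4
x_4 = 3.5000, f(x_4) = 13.250000, coefficient = 1

I ≈ (0.625000/3) × 79.000000 = 16.458333
Exact value: 16.458333
Error: 0.000000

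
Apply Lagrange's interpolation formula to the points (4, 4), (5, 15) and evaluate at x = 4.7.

Lagrange interpolation formula:
P(x) = Σ yᵢ × Lᵢ(x)
where Lᵢ(x) = Π_{j≠i} (x - xⱼ)/(xᵢ - xⱼ)

L_0(4.7) = (4.7 - 5)/(4 - 5) = 0.300000
L_1(4.7) = (4.7 - 4)/(5 - 4) = 0.700000

P(4.7) = 4×L_0(4.7) + 15×L_1(4.7)
P(4.7) = 11.700000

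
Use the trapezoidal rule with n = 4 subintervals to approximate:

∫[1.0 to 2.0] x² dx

f(x) = x²
a = 1.0, b = 2.0, n = 4
h = (b - a)/n = 0.250000

Trapezoidal rule: (h/2)[f(x₀) + 2f(x₁) + 2f(x₂) + ... + f(xₙ)]

x_0 = 1.0000, f(x_0) = 1.000000, coefficient = 1
x_1 = 1.2500, f(x_1) = 1.562500, coefficient = 2
x_2 = 1.5000, f(x_2) = 2.250000, coefficient = 2
x_3 = 1.7500, f(x_3) = 3.062500, coefficient = 2
x_4 = 2.0000, f(x_4) = 4.000000, coefficient = 1

I ≈ (0.250000/2) × 18.750000 = 2.343750
Exact value: 2.333333
Error: 0.010417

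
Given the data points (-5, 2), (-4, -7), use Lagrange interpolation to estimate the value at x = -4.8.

Lagrange interpolation formula:
P(x) = Σ yᵢ × Lᵢ(x)
where Lᵢ(x) = Π_{j≠i} (x - xⱼ)/(xᵢ - xⱼ)

L_0(-4.8) = (-4.8 - (-4))/(-5 - (-4)) = 0.800000
L_1(-4.8) = (-4.8 - (-5))/(-4 - (-5)) = 0.200000

P(-4.8) = 2×L_0(-4.8) + (-7)×L_1(-4.8)
P(-4.8) = 0.200000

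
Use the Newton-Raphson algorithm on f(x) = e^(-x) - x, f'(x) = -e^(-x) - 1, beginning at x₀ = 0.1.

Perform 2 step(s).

f(x) = e^(-x) - x
f'(x) = -e^(-x) - 1
x₀ = 0.1

Newton-Raphson formula: x_{n+1} = x_n - f(x_n)/f'(x_n)

Iteration 1:
  f(0.100000) = 0.804837
  f'(0.100000) = -1.904837
  x_1 = 0.100000 - 0.804837/(-1.904837) = 0.522523
Iteration 2:
  f(0.522523) = 0.070500
  f'(0.522523) = -1.593023
  x_2 = 0.522523 - 0.070500/(-1.593023) = 0.566778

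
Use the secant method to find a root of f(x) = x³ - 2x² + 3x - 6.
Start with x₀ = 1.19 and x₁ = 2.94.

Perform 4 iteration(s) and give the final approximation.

f(x) = x³ - 2x² + 3x - 6
x₀ = 1.19, x₁ = 2.94

Secant formula: x_{n+1} = x_n - f(x_n)(x_n - x_{n-1})/(f(x_n) - f(x_{n-1}))

Iteration 1:
  f(1.190000) = -3.577041
  f(2.940000) = 10.944984
  x_2 = 2.940000 - 10.944984×(2.940000 - 1.190000)/(10.944984 - (-3.577041))
       = 1.621057
Iteration 2:
  f(2.940000) = 10.944984
  f(1.621057) = -2.132625
  x_3 = 1.621057 - (-2.132625)×(1.621057 - 2.940000)/(-2.132625 - 10.944984)
       = 1.836143
Iteration 3:
  f(1.621057) = -2.132625
  f(1.836143) = -1.044002
  x_4 = 1.836143 - (-1.044002)×(1.836143 - 1.621057)/(-1.044002 - (-2.132625))
       = 2.042413
Iteration 4:
  f(1.836143) = -1.044002
  f(2.042413) = 0.304162
  x_5 = 2.042413 - 0.304162×(2.042413 - 1.836143)/(0.304162 - (-1.044002))
       = 1.995876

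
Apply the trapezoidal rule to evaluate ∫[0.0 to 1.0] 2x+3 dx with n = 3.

f(x) = 2x+3
a = 0.0, b = 1.0, n = 3
h = (b - a)/n = 0.333333

Trapezoidal rule: (h/2)[f(x₀) + 2f(x₁) + 2f(x₂) + ... + f(xₙ)]

x_0 = 0.0000, f(x_0) = 3.000000, coefficient = 1
x_1 = 0.3333, f(x_1) = 3.666667, coefficient = 2
x_2 = 0.6667, f(x_2) = 4.333333, coefficient = 2
x_3 = 1.0000, f(x_3) = 5.000000, coefficient = 1

I ≈ (0.333333/2) × 24.000000 = 4.000000
Exact value: 4.000000
Error: 0.000000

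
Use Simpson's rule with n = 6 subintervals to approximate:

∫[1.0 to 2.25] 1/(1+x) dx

f(x) = 1/(1+x)
a = 1.0, b = 2.25, n = 6
h = (b - a)/n = 0.208333

Simpson's rule: (h/3)[f(x₀) + 4f(x₁) + 2f(x₂) + ... + f(xₙ)]

x_0 = 1.0000, f(x_0) = 0.500000, coefficient = 1
x_1 = 1.2083, f(x_1) = 0.452830, coefficient = 4
x_2 = 1.4167, f(x_2) = 0.413793, coefficient = 2
x_3 = 1.6250, f(x_3) = 0.380952, coefficient = 4
x_4 = 1.8333, f(x_4) = 0.352941, coefficient = 2
x_5 = 2.0417, f(x_5) = 0.328767, coefficient = 4
x_6 = 2.2500, f(x_6) = 0.307692, coefficient = 1

I ≈ (0.208333/3) × 6.991360 = 0.485511
Exact value: 0.485508
Error: 0.000003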